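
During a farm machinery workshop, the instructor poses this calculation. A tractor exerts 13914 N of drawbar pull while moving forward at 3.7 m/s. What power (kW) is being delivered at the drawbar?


P = F * v / 1000
  = 13914 * 3.7 / 1000
  = 51481.80 / 1000
  = 51.48 kW


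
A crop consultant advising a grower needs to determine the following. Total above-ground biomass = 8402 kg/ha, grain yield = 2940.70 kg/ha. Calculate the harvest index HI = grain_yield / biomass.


HI = grain_yield / biomass
   = 2940.70 / 8402
   = 0.35


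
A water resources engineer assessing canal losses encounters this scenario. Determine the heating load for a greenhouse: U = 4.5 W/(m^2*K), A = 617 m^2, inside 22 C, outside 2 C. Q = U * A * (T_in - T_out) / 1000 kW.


dT = 22 - (2) = 20 K
Q = U * A * dT
  = 4.5 * 617 * 20
  = 55530 W = 55.53 kW


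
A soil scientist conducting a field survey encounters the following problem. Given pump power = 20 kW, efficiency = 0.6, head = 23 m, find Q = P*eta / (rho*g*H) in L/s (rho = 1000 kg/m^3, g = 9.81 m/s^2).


Q = (P * 1000 * eta) / (rho * g * H)
  = (20 * 1000 * 0.6) / (1000 * 9.81 * 23)
  = 12000 / 225630
  = 0.05318 m^3/s = 53.18 L/s


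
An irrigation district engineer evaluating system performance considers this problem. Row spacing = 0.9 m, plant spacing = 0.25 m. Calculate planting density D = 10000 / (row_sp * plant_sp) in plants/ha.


D = 10000 / (row_sp * plant_sp)
  = 10000 / (0.9 * 0.25)
  = 10000 / 0.2250
  = 44444.44 plants/ha


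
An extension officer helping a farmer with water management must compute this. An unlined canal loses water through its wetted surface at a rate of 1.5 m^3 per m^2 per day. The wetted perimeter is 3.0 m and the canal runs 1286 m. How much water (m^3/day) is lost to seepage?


S = C * P * L
  = 1.5 * 3.0 * 1286
  = 5787 m^3/day


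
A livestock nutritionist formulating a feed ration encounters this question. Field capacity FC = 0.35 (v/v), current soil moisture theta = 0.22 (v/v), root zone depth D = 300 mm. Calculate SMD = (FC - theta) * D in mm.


SMD = (FC - theta) * D
    = (0.35 - 0.22) * 300
    = 0.130 * 300
    = 39 mm


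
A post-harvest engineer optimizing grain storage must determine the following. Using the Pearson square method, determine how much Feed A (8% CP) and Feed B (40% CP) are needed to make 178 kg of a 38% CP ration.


parts_A = CP_b - target = 40 - 38 = 2
parts_B = target - CP_a = 38 - 8 = 30
total_parts = 2 + 30 = 32
Feed A = 178 * 2 / 32 = 11.13 kg
Feed B = 178 * 30 / 32 = 166.88 kg

11.13 kg


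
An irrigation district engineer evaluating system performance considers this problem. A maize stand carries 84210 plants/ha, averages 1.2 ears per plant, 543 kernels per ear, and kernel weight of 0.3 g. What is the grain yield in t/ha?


Y = density * ears * kernels * kw
  = 84210 * 1.2 * 543 * 0.3 g/ha
  = 16461370.80 g/ha
  = 16461.37 kg/ha = 16.46 t/ha


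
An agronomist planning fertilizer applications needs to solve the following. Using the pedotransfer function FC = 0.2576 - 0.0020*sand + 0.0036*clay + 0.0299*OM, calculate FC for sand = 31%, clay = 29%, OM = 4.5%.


FC = 0.2576 - 0.0020*31 + 0.0036*29 + 0.0299*4.5
   = 0.2576 - 0.0620 + 0.1044 + 0.1346
   = 0.4346


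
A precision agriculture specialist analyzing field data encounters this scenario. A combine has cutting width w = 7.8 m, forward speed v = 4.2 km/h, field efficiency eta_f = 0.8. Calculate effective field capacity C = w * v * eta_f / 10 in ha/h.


C = w * v * eta_f / 10
  = 7.8 * 4.2 * 0.8 / 10
  = 26.21 / 10
  = 2.62 ha/h


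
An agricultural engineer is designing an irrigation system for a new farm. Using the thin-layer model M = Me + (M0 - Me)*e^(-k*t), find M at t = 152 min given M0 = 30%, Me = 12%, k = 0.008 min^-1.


M = Me + (M0 - Me) * e^(-k*t)
  = 12 + (30 - 12) * e^(-0.008*152)
  = 12 + 18 * e^(-1.216)
  = 12 + 18 * 0.29641
  = 12 + 5.3354
  = 17.34%


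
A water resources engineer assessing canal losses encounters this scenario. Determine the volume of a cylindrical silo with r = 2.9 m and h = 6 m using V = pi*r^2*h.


V = pi * r^2 * h
  = pi * 2.9^2 * 6
  = pi * 8.41 * 6
  = 158.52 m^3


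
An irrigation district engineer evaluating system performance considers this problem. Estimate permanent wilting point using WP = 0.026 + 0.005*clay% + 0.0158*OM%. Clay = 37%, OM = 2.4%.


WP = 0.026 + 0.005*37 + 0.0158*2.4
   = 0.026 + 0.1850 + 0.0379
   = 0.2489


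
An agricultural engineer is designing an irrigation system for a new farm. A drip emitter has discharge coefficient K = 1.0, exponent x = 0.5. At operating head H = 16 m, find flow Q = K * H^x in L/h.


Q = K * H^x
  = 1.0 * 16^0.5
  = 1.0 * 4
  = 4 L/h


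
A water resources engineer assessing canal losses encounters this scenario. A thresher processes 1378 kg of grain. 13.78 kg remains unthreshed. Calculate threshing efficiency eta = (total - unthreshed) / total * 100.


eta = (total - unthreshed) / total * 100
    = (1378 - 13.78) / 1378 * 100
    = 1364.22 / 1378 * 100
    = 99%


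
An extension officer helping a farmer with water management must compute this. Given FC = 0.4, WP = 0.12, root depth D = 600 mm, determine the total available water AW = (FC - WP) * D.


AW = (FC - WP) * D
   = (0.4 - 0.12) * 600
   = 0.28 * 600
   = 168 mm


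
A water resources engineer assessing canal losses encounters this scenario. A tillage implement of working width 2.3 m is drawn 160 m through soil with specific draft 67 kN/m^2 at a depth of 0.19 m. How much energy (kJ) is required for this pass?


E = k * d * w * L
  = 67 * 0.19 * 2.3 * 160
  = 4684.64 kJ


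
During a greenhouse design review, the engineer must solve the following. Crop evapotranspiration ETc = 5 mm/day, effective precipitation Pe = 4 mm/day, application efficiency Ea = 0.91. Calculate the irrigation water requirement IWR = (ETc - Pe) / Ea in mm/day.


IWR = (ETc - Pe) / Ea
    = (5 - 4) / 0.91
    = 1 / 0.91
    = 1.10 mm/day


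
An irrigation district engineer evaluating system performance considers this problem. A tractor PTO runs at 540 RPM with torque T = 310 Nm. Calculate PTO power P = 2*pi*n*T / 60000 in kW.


P = 2*pi*n*T / 60000
  = 2*pi * 540 * 310 / 60000
  = 1051805.22 / 60000
  = 17.53 kW


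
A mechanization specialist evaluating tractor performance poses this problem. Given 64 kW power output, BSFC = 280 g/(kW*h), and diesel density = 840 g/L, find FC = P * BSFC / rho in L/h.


FC = P * BSFC / rho_fuel
   = 64 * 280 / 840
   = 17920 / 840
   = 21.33 L/h


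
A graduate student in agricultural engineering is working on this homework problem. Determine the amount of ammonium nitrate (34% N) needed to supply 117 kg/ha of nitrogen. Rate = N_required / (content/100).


Rate = N_required / (N_content / 100)
     = 117 / (34 / 100)
     = 117 / 0.34
     = 344.12 kg/ha


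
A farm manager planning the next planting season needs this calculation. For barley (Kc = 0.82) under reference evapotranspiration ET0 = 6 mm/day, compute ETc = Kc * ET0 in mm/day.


ETc = Kc * ET0
    = 0.82 * 6
    = 4.92 mm/day


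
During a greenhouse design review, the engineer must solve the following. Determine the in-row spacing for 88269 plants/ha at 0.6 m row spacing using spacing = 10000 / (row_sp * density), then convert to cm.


spacing = 10000 / (row_sp * density)
        = 10000 / (0.6 * 88269)
        = 10000 / 52961.40
        = 0.18882 m = 18.88 cm


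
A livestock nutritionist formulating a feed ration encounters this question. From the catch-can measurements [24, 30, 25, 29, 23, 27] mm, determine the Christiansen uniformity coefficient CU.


xbar = 158 / 6 = 26.333
sum|xi - xbar| = 14
CU = 100 * (1 - 14 / (6 * 26.333))
   = 100 * (1 - 0.0886)
   = 91.14%


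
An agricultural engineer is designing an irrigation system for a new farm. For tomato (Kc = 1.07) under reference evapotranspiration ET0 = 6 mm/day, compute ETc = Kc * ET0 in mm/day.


ETc = Kc * ET0
    = 1.07 * 6
    = 6.42 mm/day


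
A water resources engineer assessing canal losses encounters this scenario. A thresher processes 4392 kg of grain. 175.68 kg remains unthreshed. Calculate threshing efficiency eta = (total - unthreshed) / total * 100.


eta = (total - unthreshed) / total * 100
    = (4392 - 175.68) / 4392 * 100
    = 4216.32 / 4392 * 100
    = 96%


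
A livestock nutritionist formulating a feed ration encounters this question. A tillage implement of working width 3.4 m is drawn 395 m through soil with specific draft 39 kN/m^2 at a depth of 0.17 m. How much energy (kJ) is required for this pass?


E = k * d * w * L
  = 39 * 0.17 * 3.4 * 395
  = 8904.09 kJ


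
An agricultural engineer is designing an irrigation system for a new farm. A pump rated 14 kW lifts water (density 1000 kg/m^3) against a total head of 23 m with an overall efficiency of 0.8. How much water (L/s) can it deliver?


Q = (P * 1000 * eta) / (rho * g * H)
  = (14 * 1000 * 0.8) / (1000 * 9.81 * 23)
  = 11200 / 225630
  = 0.04964 m^3/s = 49.64 L/s


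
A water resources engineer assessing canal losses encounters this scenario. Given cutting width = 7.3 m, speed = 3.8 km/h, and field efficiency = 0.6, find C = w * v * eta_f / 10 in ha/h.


C = w * v * eta_f / 10
  = 7.3 * 3.8 * 0.6 / 10
  = 16.64 / 10
  = 1.66 ha/h


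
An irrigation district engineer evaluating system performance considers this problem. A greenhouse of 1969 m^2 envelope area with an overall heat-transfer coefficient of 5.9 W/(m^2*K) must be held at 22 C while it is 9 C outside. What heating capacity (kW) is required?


dT = 22 - (9) = 13 K
Q = U * A * dT
  = 5.9 * 1969 * 13
  = 151022.30 W = 151.02 kW


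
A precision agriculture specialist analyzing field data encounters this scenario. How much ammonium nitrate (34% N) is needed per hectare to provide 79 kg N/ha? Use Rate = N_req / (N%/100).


Rate = N_required / (N_content / 100)
     = 79 / (34 / 100)
     = 79 / 0.34
     = 232.35 kg/ha


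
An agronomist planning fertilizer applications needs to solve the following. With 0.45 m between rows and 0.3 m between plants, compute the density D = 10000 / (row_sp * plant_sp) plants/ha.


D = 10000 / (row_sp * plant_sp)
  = 10000 / (0.45 * 0.3)
  = 10000 / 0.1350
  = 74074.07 plants/ha


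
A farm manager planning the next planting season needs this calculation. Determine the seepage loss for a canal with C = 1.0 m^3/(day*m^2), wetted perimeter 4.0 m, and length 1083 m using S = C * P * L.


S = C * P * L
  = 1.0 * 4.0 * 1083
  = 4332 m^3/day


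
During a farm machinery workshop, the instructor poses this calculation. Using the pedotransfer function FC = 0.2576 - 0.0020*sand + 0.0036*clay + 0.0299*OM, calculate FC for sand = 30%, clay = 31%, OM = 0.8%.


FC = 0.2576 - 0.0020*30 + 0.0036*31 + 0.0299*0.8
   = 0.2576 - 0.0600 + 0.1116 + 0.0239
   = 0.3331


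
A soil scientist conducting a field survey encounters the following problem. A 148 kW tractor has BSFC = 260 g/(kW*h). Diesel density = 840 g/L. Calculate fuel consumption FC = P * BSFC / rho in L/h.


FC = P * BSFC / rho_fuel
   = 148 * 260 / 840
   = 38480 / 840
   = 45.81 L/h


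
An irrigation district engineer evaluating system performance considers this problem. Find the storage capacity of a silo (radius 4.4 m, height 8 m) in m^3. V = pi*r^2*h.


V = pi * r^2 * h
  = pi * 4.4^2 * 8
  = pi * 19.36 * 8
  = 486.57 m^3


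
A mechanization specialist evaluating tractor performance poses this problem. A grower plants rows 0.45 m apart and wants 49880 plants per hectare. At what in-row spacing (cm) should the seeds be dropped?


spacing = 10000 / (row_sp * density)
        = 10000 / (0.45 * 49880)
        = 10000 / 22446
        = 0.44551 m = 44.55 cm


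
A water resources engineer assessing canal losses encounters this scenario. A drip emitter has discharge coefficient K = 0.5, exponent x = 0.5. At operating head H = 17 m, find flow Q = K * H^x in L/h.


Q = K * H^x
  = 0.5 * 17^0.5
  = 0.5 * 4.1231
  = 2.06 L/h


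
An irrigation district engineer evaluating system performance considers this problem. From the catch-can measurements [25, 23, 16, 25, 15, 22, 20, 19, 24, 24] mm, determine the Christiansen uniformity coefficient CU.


xbar = 213 / 10 = 21.300
sum|xi - xbar| = 30.400
CU = 100 * (1 - 30.400 / (10 * 21.300))
   = 100 * (1 - 0.1427)
   = 85.73%


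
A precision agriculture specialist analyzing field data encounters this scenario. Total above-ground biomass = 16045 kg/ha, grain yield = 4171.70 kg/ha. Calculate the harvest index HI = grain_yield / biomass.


HI = grain_yield / biomass
   = 4171.70 / 16045
   = 0.26


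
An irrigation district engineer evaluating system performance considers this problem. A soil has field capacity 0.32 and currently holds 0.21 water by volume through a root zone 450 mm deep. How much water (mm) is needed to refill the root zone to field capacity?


SMD = (FC - theta) * D
    = (0.32 - 0.21) * 450
    = 0.110 * 450
    = 49.50 mm


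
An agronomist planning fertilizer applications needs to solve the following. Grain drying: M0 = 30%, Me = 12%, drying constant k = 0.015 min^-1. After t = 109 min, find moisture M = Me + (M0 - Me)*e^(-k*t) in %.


M = Me + (M0 - Me) * e^(-k*t)
  = 12 + (30 - 12) * e^(-0.015*109)
  = 12 + 18 * e^(-1.635)
  = 12 + 18 * 0.19495
  = 12 + 3.5091
  = 15.51%


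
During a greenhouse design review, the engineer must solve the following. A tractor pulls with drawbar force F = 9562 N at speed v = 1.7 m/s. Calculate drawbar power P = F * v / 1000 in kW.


P = F * v / 1000
  = 9562 * 1.7 / 1000
  = 16255.40 / 1000
  = 16.26 kW


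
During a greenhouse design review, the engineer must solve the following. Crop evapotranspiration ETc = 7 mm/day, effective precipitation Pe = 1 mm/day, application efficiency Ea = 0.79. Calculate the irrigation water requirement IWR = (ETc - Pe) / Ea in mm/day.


IWR = (ETc - Pe) / Ea
    = (7 - 1) / 0.79
    = 6 / 0.79
    = 7.59 mm/day


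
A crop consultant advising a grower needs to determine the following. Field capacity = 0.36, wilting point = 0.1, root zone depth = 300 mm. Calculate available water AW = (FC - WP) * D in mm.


AW = (FC - WP) * D
   = (0.36 - 0.1) * 300
   = 0.26 * 300
   = 78 mm


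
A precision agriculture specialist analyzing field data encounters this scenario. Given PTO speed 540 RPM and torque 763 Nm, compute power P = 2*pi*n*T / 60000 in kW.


P = 2*pi*n*T / 60000
  = 2*pi * 540 * 763 / 60000
  = 2588798.01 / 60000
  = 43.15 kW


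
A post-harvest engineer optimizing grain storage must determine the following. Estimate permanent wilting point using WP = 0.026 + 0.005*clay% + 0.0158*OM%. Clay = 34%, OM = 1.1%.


WP = 0.026 + 0.005*34 + 0.0158*1.1
   = 0.026 + 0.1700 + 0.0174
   = 0.2134


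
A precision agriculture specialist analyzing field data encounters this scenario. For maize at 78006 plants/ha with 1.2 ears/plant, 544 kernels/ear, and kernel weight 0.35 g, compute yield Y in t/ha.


Y = density * ears * kernels * kw
  = 78006 * 1.2 * 544 * 0.35 g/ha
  = 17822810.88 g/ha
  = 17822.81 kg/ha = 17.82 t/ha


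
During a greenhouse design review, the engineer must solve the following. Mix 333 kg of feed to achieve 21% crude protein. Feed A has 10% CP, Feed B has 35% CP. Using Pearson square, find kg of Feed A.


parts_A = CP_b - target = 35 - 21 = 14
parts_B = target - CP_a = 21 - 10 = 11
total_parts = 14 + 11 = 25
Feed A = 333 * 14 / 25 = 186.48 kg
Feed B = 333 * 11 / 25 = 146.52 kg

186.48 kg


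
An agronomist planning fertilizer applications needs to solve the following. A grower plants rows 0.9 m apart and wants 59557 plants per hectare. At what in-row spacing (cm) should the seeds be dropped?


spacing = 10000 / (row_sp * density)
        = 10000 / (0.9 * 59557)
        = 10000 / 53601.30
        = 0.18656 m = 18.66 cm


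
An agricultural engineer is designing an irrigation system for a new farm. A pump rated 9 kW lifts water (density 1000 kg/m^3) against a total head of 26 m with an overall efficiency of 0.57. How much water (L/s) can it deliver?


Q = (P * 1000 * eta) / (rho * g * H)
  = (9 * 1000 * 0.57) / (1000 * 9.81 * 26)
  = 5130 / 255060
  = 0.02011 m^3/s = 20.11 L/s


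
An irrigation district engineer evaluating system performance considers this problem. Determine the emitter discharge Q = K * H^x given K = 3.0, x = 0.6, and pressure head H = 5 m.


Q = K * H^x
  = 3.0 * 5^0.6
  = 3.0 * 2.6265
  = 7.88 L/h


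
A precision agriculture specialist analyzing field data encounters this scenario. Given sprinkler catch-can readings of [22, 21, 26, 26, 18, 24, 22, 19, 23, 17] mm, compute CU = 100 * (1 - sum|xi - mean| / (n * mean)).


xbar = 218 / 10 = 21.800
sum|xi - xbar| = 24.400
CU = 100 * (1 - 24.400 / (10 * 21.800))
   = 100 * (1 - 0.1119)
   = 88.81%


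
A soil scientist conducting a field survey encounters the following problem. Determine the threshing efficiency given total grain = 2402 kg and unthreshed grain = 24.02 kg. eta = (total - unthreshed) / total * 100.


eta = (total - unthreshed) / total * 100
    = (2402 - 24.02) / 2402 * 100
    = 2377.98 / 2402 * 100
    = 99%


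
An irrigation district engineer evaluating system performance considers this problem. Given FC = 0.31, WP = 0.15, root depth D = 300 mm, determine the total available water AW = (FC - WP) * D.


AW = (FC - WP) * D
   = (0.31 - 0.15) * 300
   = 0.16 * 300
   = 48 mm


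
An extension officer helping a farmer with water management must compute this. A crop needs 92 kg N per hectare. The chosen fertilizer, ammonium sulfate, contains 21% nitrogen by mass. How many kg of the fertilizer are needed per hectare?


Rate = N_required / (N_content / 100)
     = 92 / (21 / 100)
     = 92 / 0.21
     = 438.10 kg/ha


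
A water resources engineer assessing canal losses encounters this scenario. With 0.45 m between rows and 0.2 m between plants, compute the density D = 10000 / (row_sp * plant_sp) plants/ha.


D = 10000 / (row_sp * plant_sp)
  = 10000 / (0.45 * 0.2)
  = 10000 / 0.0900
  = 111111.11 plants/ha


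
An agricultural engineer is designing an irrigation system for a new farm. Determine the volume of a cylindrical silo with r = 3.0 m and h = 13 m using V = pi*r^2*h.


V = pi * r^2 * h
  = pi * 3.0^2 * 13
  = pi * 9 * 13
  = 367.57 m^3


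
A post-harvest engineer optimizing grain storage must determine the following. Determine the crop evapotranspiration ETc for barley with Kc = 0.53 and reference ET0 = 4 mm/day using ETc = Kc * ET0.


ETc = Kc * ET0
    = 0.53 * 4
    = 2.12 mm/day


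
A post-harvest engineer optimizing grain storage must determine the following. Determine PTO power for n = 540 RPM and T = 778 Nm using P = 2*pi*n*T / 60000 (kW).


P = 2*pi*n*T / 60000
  = 2*pi * 540 * 778 / 60000
  = 2639691.81 / 60000
  = 43.99 kW


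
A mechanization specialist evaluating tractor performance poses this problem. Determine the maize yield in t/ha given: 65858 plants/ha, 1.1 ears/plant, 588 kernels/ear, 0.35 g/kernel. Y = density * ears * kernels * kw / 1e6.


Y = density * ears * kernels * kw
  = 65858 * 1.1 * 588 * 0.35 g/ha
  = 14908934.04 g/ha
  = 14908.93 kg/ha = 14.91 t/ha


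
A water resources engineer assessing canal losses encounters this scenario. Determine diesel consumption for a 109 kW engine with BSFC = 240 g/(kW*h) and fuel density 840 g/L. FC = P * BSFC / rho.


FC = P * BSFC / rho_fuel
   = 109 * 240 / 840
   = 26160 / 840
   = 31.14 L/h


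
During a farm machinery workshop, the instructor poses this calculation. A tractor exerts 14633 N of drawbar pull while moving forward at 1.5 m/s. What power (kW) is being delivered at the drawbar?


P = F * v / 1000
  = 14633 * 1.5 / 1000
  = 21949.50 / 1000
  = 21.95 kW


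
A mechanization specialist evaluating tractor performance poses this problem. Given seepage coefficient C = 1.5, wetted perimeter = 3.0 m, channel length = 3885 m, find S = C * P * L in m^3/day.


S = C * P * L
  = 1.5 * 3.0 * 3885
  = 17482.50 m^3/day


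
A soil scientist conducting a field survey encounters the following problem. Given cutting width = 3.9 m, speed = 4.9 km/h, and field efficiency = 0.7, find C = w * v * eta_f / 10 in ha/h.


C = w * v * eta_f / 10
  = 3.9 * 4.9 * 0.7 / 10
  = 13.38 / 10
  = 1.34 ha/h


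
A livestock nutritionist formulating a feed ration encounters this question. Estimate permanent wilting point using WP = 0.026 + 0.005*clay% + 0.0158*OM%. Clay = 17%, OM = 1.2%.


WP = 0.026 + 0.005*17 + 0.0158*1.2
   = 0.026 + 0.0850 + 0.0190
   = 0.1300


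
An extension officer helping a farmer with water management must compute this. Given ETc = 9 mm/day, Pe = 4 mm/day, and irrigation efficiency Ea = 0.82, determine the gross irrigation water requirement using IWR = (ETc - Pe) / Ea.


IWR = (ETc - Pe) / Ea
    = (9 - 4) / 0.82
    = 5 / 0.82
    = 6.10 mm/day


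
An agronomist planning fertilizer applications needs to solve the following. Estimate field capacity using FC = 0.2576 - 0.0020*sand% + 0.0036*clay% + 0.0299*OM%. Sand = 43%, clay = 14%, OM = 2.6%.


FC = 0.2576 - 0.0020*43 + 0.0036*14 + 0.0299*2.6
   = 0.2576 - 0.0860 + 0.0504 + 0.0777
   = 0.2997


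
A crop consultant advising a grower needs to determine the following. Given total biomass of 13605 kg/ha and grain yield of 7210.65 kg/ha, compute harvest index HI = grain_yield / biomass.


HI = grain_yield / biomass
   = 7210.65 / 13605
   = 0.53


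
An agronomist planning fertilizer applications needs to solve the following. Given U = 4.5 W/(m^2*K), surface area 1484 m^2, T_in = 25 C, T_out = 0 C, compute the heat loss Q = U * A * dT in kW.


dT = 25 - (0) = 25 K
Q = U * A * dT
  = 4.5 * 1484 * 25
  = 166950 W = 166.95 kW


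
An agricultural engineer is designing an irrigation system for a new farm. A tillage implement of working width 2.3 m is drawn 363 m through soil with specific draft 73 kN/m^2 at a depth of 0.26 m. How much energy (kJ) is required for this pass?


E = k * d * w * L
  = 73 * 0.26 * 2.3 * 363
  = 15846.40 kJ


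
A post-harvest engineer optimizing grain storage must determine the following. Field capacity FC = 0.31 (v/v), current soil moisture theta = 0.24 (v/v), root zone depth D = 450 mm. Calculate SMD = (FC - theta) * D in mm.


SMD = (FC - theta) * D
    = (0.31 - 0.24) * 450
    = 0.070 * 450
    = 31.50 mm


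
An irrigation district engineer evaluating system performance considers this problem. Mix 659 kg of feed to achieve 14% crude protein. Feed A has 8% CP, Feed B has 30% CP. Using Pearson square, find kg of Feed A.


parts_A = CP_b - target = 30 - 14 = 16
parts_B = target - CP_a = 14 - 8 = 6
total_parts = 16 + 6 = 22
Feed A = 659 * 16 / 22 = 479.27 kg
Feed B = 659 * 6 / 22 = 179.73 kg

479.27 kg


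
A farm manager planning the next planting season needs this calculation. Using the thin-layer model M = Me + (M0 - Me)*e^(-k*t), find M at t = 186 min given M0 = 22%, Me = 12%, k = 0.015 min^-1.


M = Me + (M0 - Me) * e^(-k*t)
  = 12 + (22 - 12) * e^(-0.015*186)
  = 12 + 10 * e^(-2.790)
  = 12 + 10 * 0.06142
  = 12 + 0.6142
  = 12.61%


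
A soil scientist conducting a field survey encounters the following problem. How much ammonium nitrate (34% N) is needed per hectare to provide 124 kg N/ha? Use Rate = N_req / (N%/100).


Rate = N_required / (N_content / 100)
     = 124 / (34 / 100)
     = 124 / 0.34
     = 364.71 kg/ha


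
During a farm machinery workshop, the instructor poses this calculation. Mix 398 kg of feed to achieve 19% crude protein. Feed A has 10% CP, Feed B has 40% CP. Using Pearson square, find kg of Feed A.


parts_A = CP_b - target = 40 - 19 = 21
parts_B = target - CP_a = 19 - 10 = 9
total_parts = 21 + 9 = 30
Feed A = 398 * 21 / 30 = 278.60 kg
Feed B = 398 * 9 / 30 = 119.40 kg

278.60 kg


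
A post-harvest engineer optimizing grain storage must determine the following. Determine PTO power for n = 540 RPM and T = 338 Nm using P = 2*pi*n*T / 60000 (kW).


P = 2*pi*n*T / 60000
  = 2*pi * 540 * 338 / 60000
  = 1146806.98 / 60000
  = 19.11 kW


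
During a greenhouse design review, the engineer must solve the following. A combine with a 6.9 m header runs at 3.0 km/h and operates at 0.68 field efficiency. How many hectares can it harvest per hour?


C = w * v * eta_f / 10
  = 6.9 * 3.0 * 0.68 / 10
  = 14.08 / 10
  = 1.41 ha/h


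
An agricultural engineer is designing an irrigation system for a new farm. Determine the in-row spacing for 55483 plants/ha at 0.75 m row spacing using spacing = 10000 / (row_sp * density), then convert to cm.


spacing = 10000 / (row_sp * density)
        = 10000 / (0.75 * 55483)
        = 10000 / 41612.25
        = 0.24031 m = 24.03 cm


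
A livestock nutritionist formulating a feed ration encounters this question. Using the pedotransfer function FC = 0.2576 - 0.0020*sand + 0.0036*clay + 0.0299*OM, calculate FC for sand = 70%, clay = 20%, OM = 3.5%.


FC = 0.2576 - 0.0020*70 + 0.0036*20 + 0.0299*3.5
   = 0.2576 - 0.1400 + 0.0720 + 0.1047
   = 0.2943


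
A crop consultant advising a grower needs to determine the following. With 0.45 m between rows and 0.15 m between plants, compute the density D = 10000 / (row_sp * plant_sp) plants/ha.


D = 10000 / (row_sp * plant_sp)
  = 10000 / (0.45 * 0.15)
  = 10000 / 0.0675
  = 148148.15 plants/ha


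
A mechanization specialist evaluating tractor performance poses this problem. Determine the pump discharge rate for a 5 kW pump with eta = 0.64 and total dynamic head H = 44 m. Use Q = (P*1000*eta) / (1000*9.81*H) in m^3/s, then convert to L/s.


Q = (P * 1000 * eta) / (rho * g * H)
  = (5 * 1000 * 0.64) / (1000 * 9.81 * 44)
  = 3200 / 431640
  = 0.00741 m^3/s = 7.41 L/s


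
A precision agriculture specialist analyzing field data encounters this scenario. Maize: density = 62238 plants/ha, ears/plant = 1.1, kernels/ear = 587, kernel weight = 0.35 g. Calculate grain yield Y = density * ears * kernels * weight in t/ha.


Y = density * ears * kernels * kw
  = 62238 * 1.1 * 587 * 0.35 g/ha
  = 14065476.81 g/ha
  = 14065.48 kg/ha = 14.07 t/ha


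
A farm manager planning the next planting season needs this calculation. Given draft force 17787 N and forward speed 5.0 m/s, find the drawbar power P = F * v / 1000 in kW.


P = F * v / 1000
  = 17787 * 5.0 / 1000
  = 88935 / 1000
  = 88.94 kW


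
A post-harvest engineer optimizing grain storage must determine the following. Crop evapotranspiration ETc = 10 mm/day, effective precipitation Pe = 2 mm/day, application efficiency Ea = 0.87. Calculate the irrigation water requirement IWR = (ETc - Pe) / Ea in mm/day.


IWR = (ETc - Pe) / Ea
    = (10 - 2) / 0.87
    = 8 / 0.87
    = 9.20 mm/day


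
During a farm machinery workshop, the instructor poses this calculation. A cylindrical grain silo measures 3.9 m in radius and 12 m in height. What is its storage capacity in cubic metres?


V = pi * r^2 * h
  = pi * 3.9^2 * 12
  = pi * 15.21 * 12
  = 573.40 m^3


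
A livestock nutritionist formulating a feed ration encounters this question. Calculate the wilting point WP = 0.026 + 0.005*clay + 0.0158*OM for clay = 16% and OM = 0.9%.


WP = 0.026 + 0.005*16 + 0.0158*0.9
   = 0.026 + 0.0800 + 0.0142
   = 0.1202


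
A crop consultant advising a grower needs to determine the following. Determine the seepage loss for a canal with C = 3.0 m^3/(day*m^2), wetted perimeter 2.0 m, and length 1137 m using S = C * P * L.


S = C * P * L
  = 3.0 * 2.0 * 1137
  = 6822 m^3/day


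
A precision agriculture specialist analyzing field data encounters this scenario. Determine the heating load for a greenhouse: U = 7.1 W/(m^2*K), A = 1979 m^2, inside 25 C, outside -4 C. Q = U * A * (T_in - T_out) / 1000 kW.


dT = 25 - (-4) = 29 K
Q = U * A * dT
  = 7.1 * 1979 * 29
  = 407476.10 W = 407.48 kW


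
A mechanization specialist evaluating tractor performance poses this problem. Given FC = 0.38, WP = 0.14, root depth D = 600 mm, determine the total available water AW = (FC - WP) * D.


AW = (FC - WP) * D
   = (0.38 - 0.14) * 600
   = 0.24 * 600
   = 144 mm


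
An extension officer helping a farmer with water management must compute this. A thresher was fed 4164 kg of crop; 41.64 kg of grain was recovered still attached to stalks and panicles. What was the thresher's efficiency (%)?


eta = (total - unthreshed) / total * 100
    = (4164 - 41.64) / 4164 * 100
    = 4122.36 / 4164 * 100
    = 99%


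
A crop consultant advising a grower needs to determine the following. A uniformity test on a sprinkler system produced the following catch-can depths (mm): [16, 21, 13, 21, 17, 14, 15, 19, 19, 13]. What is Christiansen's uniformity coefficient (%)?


xbar = 168 / 10 = 16.800
sum|xi - xbar| = 26
CU = 100 * (1 - 26 / (10 * 16.800))
   = 100 * (1 - 0.1548)
   = 84.52%


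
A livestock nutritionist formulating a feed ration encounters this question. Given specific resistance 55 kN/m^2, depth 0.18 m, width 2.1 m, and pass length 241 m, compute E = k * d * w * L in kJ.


E = k * d * w * L
  = 55 * 0.18 * 2.1 * 241
  = 5010.39 kJ


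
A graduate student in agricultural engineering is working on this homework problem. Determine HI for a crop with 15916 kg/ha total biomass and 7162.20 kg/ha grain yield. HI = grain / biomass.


HI = grain_yield / biomass
   = 7162.20 / 15916
   = 0.45


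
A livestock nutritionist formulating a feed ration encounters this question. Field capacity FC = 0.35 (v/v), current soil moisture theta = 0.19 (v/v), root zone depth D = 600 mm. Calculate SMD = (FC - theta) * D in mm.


SMD = (FC - theta) * D
    = (0.35 - 0.19) * 600
    = 0.160 * 600
    = 96 mm


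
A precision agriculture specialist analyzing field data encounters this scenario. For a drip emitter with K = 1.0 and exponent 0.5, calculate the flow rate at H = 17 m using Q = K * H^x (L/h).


Q = K * H^x
  = 1.0 * 17^0.5
  = 1.0 * 4.1231
  = 4.12 L/h


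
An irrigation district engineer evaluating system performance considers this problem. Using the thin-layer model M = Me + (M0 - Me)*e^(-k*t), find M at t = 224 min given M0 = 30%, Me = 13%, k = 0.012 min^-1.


M = Me + (M0 - Me) * e^(-k*t)
  = 13 + (30 - 13) * e^(-0.012*224)
  = 13 + 17 * e^(-2.688)
  = 13 + 17 * 0.06802
  = 13 + 1.1563
  = 14.16%


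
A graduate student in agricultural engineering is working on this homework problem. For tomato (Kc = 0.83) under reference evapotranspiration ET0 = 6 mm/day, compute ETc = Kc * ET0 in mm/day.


ETc = Kc * ET0
    = 0.83 * 6
    = 4.98 mm/day


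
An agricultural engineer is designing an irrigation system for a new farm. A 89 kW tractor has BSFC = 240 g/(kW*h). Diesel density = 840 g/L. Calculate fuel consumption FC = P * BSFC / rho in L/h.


FC = P * BSFC / rho_fuel
   = 89 * 240 / 840
   = 21360 / 840
   = 25.43 L/h


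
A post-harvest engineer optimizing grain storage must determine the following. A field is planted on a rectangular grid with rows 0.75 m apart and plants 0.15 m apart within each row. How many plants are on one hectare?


D = 10000 / (row_sp * plant_sp)
  = 10000 / (0.75 * 0.15)
  = 10000 / 0.1125
  = 88888.89 plants/ha


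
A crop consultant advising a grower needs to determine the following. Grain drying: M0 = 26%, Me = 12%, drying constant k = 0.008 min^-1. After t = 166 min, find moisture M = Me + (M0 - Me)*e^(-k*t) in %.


M = Me + (M0 - Me) * e^(-k*t)
  = 12 + (26 - 12) * e^(-0.008*166)
  = 12 + 14 * e^(-1.328)
  = 12 + 14 * 0.26501
  = 12 + 3.7101
  = 15.71%


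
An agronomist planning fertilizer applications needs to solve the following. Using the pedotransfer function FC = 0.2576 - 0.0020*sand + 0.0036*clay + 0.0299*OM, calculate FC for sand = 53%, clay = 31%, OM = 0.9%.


FC = 0.2576 - 0.0020*53 + 0.0036*31 + 0.0299*0.9
   = 0.2576 - 0.1060 + 0.1116 + 0.0269
   = 0.2901


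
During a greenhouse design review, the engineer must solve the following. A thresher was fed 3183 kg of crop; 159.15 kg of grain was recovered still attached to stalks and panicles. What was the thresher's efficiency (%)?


eta = (total - unthreshed) / total * 100
    = (3183 - 159.15) / 3183 * 100
    = 3023.85 / 3183 * 100
    = 95%


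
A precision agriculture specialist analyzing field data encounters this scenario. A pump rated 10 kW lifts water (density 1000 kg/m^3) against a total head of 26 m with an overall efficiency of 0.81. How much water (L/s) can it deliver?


Q = (P * 1000 * eta) / (rho * g * H)
  = (10 * 1000 * 0.81) / (1000 * 9.81 * 26)
  = 8100 / 255060
  = 0.03176 m^3/s = 31.76 L/s


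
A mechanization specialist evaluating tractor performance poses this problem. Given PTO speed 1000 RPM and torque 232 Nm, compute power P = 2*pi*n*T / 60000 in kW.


P = 2*pi*n*T / 60000
  = 2*pi * 1000 * 232 / 60000
  = 1457698.99 / 60000
  = 24.29 kW


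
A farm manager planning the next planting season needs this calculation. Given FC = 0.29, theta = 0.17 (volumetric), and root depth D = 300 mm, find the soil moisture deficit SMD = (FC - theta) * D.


SMD = (FC - theta) * D
    = (0.29 - 0.17) * 300
    = 0.120 * 300
    = 36 mm


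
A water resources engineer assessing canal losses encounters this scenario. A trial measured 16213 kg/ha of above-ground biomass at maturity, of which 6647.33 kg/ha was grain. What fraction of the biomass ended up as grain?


HI = grain_yield / biomass
   = 6647.33 / 16213
   = 0.41


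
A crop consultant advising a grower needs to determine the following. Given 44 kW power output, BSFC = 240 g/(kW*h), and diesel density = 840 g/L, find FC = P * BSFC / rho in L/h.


FC = P * BSFC / rho_fuel
   = 44 * 240 / 840
   = 10560 / 840
   = 12.57 L/h


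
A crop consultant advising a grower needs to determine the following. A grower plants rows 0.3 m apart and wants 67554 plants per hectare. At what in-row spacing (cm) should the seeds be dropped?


spacing = 10000 / (row_sp * density)
        = 10000 / (0.3 * 67554)
        = 10000 / 20266.20
        = 0.49343 m = 49.34 cm


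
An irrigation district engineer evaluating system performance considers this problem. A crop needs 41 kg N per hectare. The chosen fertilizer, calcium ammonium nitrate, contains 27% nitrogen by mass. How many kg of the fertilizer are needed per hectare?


Rate = N_required / (N_content / 100)
     = 41 / (27 / 100)
     = 41 / 0.27
     = 151.85 kg/ha


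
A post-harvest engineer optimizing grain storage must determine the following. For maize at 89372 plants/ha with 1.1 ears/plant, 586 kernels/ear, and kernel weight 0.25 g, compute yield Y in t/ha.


Y = density * ears * kernels * kw
  = 89372 * 1.1 * 586 * 0.25 g/ha
  = 14402297.80 g/ha
  = 14402.30 kg/ha = 14.40 t/ha


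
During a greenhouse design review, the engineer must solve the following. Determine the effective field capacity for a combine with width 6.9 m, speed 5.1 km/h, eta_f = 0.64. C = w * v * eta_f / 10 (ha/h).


C = w * v * eta_f / 10
  = 6.9 * 5.1 * 0.64 / 10
  = 22.52 / 10
  = 2.25 ha/h


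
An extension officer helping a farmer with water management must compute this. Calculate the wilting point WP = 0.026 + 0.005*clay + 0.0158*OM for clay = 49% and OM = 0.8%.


WP = 0.026 + 0.005*49 + 0.0158*0.8
   = 0.026 + 0.2450 + 0.0126
   = 0.2836


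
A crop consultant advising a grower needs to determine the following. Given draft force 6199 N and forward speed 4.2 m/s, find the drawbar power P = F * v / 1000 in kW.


P = F * v / 1000
  = 6199 * 4.2 / 1000
  = 26035.80 / 1000
  = 26.04 kW


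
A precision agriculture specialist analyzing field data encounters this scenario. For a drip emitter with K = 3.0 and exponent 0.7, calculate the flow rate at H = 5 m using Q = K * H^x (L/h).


Q = K * H^x
  = 3.0 * 5^0.7
  = 3.0 * 3.0852
  = 9.26 L/h


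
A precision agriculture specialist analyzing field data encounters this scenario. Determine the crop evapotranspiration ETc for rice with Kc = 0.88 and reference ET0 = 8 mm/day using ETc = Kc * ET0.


ETc = Kc * ET0
    = 0.88 * 8
    = 7.04 mm/day


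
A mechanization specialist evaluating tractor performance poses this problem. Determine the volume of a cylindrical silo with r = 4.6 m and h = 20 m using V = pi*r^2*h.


V = pi * r^2 * h
  = pi * 4.6^2 * 20
  = pi * 21.16 * 20
  = 1329.52 m^3


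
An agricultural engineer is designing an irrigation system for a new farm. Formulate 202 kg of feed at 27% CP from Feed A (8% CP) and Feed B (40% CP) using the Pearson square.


parts_A = CP_b - target = 40 - 27 = 13
parts_B = target - CP_a = 27 - 8 = 19
total_parts = 13 + 19 = 32
Feed A = 202 * 13 / 32 = 82.06 kg
Feed B = 202 * 19 / 32 = 119.94 kg

82.06 kg


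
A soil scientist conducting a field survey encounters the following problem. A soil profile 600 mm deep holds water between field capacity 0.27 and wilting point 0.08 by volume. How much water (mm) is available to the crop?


AW = (FC - WP) * D
   = (0.27 - 0.08) * 600
   = 0.19 * 600
   = 114 mm


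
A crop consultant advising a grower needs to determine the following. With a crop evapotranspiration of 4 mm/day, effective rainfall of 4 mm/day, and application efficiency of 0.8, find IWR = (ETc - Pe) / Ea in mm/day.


IWR = (ETc - Pe) / Ea
    = (4 - 4) / 0.8
    = 0 / 0.8
    = 0 mm/day


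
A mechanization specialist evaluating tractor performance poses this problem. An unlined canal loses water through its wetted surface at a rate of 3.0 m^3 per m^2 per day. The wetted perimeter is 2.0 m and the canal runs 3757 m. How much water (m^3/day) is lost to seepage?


S = C * P * L
  = 3.0 * 2.0 * 3757
  = 22542 m^3/day


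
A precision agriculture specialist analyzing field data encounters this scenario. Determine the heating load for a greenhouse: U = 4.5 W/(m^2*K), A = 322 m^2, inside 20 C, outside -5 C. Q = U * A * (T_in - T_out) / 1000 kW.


dT = 20 - (-5) = 25 K
Q = U * A * dT
  = 4.5 * 322 * 25
  = 36225 W = 36.23 kW


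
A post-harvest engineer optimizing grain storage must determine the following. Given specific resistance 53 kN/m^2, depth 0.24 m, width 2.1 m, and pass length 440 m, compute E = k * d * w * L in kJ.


E = k * d * w * L
  = 53 * 0.24 * 2.1 * 440
  = 11753.28 kJ


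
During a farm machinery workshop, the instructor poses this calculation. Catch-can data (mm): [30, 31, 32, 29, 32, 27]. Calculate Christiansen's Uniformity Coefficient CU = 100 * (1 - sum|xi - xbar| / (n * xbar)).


xbar = 181 / 6 = 30.167
sum|xi - xbar| = 9
CU = 100 * (1 - 9 / (6 * 30.167))
   = 100 * (1 - 0.0497)
   = 95.03%


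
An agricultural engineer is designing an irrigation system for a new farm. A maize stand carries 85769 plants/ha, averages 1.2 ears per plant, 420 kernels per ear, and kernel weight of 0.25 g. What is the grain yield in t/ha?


Y = density * ears * kernels * kw
  = 85769 * 1.2 * 420 * 0.25 g/ha
  = 10806894 g/ha
  = 10806.89 kg/ha = 10.81 t/ha


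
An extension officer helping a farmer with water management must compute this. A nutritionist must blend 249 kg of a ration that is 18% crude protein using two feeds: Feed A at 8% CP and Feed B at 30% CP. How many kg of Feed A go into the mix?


parts_A = CP_b - target = 30 - 18 = 12
parts_B = target - CP_a = 18 - 8 = 10
total_parts = 12 + 10 = 22
Feed A = 249 * 12 / 22 = 135.82 kg
Feed B = 249 * 10 / 22 = 113.18 kg

135.82 kg


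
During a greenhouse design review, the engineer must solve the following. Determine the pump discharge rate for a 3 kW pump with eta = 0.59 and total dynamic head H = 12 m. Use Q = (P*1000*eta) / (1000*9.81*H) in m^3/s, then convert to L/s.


Q = (P * 1000 * eta) / (rho * g * H)
  = (3 * 1000 * 0.59) / (1000 * 9.81 * 12)
  = 1770 / 117720
  = 0.01504 m^3/s = 15.04 L/s


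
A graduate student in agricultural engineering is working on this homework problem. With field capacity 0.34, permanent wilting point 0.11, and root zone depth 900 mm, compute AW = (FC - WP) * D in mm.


AW = (FC - WP) * D
   = (0.34 - 0.11) * 900
   = 0.23 * 900
   = 207 mm
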